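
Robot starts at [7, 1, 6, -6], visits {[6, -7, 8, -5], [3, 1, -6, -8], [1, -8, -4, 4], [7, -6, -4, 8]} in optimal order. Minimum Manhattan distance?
76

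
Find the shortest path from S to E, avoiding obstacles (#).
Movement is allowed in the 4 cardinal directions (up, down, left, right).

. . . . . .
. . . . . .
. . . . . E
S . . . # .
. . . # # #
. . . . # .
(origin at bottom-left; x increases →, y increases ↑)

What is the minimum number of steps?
6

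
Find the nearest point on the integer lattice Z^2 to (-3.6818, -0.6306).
(-4, -1)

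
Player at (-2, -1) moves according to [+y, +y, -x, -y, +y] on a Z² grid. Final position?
(-3, 1)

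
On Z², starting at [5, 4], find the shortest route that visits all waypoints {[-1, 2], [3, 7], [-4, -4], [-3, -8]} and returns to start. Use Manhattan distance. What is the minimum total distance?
48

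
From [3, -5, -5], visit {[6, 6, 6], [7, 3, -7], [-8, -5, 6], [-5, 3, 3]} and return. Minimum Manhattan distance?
84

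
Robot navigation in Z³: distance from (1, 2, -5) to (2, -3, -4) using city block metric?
7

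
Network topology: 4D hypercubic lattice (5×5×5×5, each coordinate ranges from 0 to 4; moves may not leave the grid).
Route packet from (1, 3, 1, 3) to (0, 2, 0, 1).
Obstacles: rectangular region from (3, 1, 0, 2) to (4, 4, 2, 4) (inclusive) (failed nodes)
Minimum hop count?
5
(one shortest path: (1, 3, 1, 3) → (0, 3, 1, 3) → (0, 2, 1, 3) → (0, 2, 0, 3) → (0, 2, 0, 2) → (0, 2, 0, 1))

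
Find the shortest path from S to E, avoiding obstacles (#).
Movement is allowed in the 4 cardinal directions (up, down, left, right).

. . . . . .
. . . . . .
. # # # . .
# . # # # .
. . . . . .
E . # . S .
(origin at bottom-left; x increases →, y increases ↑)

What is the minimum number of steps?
6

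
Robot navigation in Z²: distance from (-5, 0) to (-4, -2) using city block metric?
3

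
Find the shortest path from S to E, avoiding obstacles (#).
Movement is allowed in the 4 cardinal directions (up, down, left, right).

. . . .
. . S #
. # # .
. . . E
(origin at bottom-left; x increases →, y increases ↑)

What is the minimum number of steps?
7
(one shortest path: (2, 2) → (1, 2) → (0, 2) → (0, 1) → (0, 0) → (1, 0) → (2, 0) → (3, 0))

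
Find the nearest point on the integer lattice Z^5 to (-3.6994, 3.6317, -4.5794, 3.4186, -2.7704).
(-4, 4, -5, 3, -3)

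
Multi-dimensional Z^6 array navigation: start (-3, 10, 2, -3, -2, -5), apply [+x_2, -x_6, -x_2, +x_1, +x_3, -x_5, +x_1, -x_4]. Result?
(-1, 10, 3, -4, -3, -6)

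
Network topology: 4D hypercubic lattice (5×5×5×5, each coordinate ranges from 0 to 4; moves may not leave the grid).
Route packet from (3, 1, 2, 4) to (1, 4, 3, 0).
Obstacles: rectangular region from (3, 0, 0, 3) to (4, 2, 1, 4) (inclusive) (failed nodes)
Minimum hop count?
10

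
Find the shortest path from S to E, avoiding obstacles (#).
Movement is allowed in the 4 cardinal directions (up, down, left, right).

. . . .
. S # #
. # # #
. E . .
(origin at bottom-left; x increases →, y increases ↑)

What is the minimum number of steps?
4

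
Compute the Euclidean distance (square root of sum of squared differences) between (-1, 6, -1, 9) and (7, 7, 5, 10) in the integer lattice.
10.0995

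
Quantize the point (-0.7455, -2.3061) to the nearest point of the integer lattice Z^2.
(-1, -2)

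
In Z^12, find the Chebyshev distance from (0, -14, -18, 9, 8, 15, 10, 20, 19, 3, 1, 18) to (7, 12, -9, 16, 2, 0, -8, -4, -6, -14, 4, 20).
26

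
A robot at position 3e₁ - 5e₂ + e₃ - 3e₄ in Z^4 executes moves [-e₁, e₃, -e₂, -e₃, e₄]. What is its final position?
(2, -6, 1, -2)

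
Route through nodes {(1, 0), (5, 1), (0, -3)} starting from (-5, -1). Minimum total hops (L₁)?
16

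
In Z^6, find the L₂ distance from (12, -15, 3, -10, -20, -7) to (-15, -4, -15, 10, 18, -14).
55.3805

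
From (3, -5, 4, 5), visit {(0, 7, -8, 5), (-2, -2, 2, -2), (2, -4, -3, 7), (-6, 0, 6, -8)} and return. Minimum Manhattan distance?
104
(one optimal route: (3, -5, 4, 5) → (-2, -2, 2, -2) → (-6, 0, 6, -8) → (0, 7, -8, 5) → (2, -4, -3, 7) → (3, -5, 4, 5))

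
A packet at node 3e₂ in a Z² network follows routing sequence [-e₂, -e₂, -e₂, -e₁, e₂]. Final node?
(-1, 1)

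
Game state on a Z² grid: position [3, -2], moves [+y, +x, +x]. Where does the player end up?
(5, -1)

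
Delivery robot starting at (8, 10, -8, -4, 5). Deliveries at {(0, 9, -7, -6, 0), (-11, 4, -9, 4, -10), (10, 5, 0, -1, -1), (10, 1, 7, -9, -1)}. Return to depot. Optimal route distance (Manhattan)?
156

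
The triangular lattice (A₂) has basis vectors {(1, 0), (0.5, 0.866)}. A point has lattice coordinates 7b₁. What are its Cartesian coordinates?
(7, 0)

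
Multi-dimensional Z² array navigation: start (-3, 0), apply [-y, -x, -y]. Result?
(-4, -2)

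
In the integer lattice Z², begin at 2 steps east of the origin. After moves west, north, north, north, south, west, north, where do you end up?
(0, 3)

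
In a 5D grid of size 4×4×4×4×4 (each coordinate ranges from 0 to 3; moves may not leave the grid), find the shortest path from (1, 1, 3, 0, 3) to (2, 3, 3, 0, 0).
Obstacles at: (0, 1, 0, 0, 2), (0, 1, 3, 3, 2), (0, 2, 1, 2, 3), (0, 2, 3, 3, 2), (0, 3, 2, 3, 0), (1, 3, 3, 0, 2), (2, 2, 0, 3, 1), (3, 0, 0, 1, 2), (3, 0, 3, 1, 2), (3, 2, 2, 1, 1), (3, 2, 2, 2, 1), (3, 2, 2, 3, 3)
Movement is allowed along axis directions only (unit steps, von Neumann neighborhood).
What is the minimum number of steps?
6
(one shortest path: (1, 1, 3, 0, 3) → (2, 1, 3, 0, 3) → (2, 2, 3, 0, 3) → (2, 3, 3, 0, 3) → (2, 3, 3, 0, 2) → (2, 3, 3, 0, 1) → (2, 3, 3, 0, 0))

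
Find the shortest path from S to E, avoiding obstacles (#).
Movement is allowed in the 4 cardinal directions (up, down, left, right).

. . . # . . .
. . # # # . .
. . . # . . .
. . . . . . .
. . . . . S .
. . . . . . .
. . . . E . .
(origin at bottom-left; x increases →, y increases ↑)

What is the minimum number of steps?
3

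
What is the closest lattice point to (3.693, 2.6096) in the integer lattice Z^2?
(4, 3)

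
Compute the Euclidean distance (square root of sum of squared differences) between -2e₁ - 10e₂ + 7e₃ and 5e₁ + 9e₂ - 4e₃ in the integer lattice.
23.0434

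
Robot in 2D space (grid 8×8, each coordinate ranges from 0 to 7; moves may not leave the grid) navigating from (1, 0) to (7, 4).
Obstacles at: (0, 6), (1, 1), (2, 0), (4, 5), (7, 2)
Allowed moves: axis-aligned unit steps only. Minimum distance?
12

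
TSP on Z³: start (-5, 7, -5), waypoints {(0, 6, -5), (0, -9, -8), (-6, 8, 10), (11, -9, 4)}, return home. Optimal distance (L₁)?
104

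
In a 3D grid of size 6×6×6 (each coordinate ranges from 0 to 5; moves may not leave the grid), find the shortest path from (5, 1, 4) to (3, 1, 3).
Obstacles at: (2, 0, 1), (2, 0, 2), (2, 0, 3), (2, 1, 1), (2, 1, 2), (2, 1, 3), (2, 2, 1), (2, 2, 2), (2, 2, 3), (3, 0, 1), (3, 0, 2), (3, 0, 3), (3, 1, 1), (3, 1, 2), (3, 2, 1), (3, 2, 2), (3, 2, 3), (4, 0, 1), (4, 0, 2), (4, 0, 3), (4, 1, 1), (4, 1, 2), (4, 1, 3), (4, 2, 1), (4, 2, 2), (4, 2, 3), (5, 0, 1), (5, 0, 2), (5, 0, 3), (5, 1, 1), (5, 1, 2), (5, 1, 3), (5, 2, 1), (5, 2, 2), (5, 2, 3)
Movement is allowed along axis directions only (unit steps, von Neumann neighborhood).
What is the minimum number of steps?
3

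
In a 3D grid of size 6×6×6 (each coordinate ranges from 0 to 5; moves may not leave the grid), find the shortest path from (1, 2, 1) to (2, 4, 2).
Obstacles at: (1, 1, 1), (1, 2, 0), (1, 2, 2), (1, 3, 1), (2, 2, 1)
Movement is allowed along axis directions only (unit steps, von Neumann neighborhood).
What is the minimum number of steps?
6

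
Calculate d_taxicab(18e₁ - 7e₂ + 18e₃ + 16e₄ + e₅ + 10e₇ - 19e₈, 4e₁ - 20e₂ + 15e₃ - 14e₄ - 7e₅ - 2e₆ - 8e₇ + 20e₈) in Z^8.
127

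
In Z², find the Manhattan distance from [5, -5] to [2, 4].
12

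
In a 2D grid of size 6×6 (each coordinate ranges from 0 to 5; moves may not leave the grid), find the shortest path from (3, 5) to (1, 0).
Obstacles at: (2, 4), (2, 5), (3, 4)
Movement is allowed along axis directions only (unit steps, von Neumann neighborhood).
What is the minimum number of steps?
9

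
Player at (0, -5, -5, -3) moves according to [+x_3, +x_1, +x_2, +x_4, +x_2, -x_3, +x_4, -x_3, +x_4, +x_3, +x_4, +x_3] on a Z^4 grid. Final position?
(1, -3, -4, 1)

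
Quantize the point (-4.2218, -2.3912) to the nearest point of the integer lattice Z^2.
(-4, -2)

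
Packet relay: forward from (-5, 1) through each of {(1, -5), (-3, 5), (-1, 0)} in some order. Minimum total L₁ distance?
20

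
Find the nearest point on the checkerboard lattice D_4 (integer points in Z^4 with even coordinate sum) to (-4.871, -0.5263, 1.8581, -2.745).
(-5, 0, 2, -3)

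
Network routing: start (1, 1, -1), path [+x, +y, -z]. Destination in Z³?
(2, 2, -2)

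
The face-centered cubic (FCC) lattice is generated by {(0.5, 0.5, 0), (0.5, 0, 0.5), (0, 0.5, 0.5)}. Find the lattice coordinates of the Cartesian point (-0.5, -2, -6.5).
4b₁ - 5b₂ - 8b₃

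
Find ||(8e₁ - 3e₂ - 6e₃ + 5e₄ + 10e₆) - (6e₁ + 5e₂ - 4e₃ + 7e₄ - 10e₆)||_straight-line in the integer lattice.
21.8174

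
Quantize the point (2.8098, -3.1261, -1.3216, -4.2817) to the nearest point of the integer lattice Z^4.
(3, -3, -1, -4)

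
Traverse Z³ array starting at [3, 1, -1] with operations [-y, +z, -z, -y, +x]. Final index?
(4, -1, -1)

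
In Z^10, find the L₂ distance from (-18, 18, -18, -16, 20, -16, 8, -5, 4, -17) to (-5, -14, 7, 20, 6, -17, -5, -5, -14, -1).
63.7181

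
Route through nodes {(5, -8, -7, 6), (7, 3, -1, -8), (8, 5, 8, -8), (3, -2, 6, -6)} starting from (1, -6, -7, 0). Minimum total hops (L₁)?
73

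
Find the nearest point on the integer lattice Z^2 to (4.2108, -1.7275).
(4, -2)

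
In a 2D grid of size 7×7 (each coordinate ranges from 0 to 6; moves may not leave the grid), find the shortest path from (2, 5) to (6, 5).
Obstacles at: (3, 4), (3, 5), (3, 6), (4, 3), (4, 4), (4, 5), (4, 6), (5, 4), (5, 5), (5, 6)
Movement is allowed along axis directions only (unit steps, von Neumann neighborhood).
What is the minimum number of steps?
10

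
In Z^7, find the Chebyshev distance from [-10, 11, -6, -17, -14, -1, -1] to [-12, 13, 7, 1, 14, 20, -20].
28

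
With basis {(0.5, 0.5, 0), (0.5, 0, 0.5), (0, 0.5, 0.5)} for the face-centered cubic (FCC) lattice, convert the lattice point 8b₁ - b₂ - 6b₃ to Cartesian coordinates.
(3.5, 1, -3.5)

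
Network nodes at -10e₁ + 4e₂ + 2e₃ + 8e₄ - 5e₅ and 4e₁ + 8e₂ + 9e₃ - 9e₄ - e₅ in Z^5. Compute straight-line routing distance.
23.7908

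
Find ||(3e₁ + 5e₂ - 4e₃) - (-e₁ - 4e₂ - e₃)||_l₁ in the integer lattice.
16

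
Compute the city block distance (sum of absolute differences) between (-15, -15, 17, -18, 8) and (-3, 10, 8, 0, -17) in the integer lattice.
89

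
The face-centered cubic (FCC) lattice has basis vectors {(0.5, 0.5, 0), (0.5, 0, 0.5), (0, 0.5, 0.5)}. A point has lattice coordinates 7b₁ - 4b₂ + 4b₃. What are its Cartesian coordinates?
(1.5, 5.5, 0)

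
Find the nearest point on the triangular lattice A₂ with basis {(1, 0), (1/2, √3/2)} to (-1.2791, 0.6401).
(-1.5, 0.866)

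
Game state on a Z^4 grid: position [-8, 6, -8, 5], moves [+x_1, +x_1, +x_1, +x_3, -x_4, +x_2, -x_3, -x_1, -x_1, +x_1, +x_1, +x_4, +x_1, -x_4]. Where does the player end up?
(-4, 7, -8, 4)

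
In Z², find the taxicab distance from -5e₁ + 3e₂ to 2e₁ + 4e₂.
8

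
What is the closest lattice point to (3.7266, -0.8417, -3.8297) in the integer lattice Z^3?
(4, -1, -4)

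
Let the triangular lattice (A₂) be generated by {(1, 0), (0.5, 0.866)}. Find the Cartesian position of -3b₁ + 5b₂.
(-0.5, 4.33)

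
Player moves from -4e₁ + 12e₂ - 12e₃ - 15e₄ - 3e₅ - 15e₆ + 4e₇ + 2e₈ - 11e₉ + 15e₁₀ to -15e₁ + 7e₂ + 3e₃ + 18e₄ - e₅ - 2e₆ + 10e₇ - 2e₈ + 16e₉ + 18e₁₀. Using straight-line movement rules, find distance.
49.224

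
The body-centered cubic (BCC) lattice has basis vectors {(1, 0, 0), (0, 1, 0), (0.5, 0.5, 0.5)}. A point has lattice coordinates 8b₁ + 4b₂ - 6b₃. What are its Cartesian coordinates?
(5, 1, -3)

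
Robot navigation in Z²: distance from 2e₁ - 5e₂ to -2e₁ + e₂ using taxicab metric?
10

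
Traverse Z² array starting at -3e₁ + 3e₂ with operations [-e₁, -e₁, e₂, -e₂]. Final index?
(-5, 3)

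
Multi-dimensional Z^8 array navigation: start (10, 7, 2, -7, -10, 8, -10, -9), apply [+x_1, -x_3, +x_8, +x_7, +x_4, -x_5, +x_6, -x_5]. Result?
(11, 7, 1, -6, -12, 9, -9, -8)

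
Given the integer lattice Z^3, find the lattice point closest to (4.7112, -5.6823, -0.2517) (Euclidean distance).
(5, -6, 0)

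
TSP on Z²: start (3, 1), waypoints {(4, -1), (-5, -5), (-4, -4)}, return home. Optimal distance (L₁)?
30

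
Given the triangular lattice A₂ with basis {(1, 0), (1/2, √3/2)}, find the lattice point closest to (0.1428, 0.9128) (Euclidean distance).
(0.5, 0.866)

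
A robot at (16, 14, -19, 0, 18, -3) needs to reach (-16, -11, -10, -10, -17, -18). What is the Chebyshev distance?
35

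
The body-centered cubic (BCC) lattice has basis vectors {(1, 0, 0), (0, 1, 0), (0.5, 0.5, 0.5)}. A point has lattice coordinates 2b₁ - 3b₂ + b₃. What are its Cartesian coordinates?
(2.5, -2.5, 0.5)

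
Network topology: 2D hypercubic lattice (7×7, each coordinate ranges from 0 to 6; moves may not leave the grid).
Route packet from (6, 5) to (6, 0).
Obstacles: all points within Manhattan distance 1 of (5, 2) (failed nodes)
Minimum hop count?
11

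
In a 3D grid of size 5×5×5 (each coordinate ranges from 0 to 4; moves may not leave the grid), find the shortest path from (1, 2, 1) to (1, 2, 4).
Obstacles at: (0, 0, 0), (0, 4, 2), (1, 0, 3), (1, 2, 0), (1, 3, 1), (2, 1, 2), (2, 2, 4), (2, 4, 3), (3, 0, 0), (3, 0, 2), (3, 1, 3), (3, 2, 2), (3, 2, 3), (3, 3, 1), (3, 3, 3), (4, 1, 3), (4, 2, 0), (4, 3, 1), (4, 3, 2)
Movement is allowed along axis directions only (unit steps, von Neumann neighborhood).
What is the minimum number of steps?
3
(one shortest path: (1, 2, 1) → (1, 2, 2) → (1, 2, 3) → (1, 2, 4))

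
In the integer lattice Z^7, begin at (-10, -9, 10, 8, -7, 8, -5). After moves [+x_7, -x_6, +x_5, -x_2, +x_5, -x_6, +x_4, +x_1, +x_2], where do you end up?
(-9, -9, 10, 9, -5, 6, -4)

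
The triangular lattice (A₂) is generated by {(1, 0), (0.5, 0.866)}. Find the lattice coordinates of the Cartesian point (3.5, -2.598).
5b₁ - 3b₂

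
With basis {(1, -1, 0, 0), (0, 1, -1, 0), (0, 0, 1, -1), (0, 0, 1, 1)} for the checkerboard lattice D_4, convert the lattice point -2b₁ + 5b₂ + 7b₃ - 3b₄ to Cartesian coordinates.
(-2, 7, -1, -10)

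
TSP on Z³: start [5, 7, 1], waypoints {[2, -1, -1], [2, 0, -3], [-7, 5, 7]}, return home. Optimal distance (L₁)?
60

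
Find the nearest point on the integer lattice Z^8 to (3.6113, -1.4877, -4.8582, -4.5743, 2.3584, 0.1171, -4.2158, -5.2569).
(4, -1, -5, -5, 2, 0, -4, -5)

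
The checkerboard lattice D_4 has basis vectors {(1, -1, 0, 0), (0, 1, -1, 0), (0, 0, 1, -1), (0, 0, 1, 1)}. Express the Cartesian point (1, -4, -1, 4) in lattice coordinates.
b₁ - 3b₂ - 4b₃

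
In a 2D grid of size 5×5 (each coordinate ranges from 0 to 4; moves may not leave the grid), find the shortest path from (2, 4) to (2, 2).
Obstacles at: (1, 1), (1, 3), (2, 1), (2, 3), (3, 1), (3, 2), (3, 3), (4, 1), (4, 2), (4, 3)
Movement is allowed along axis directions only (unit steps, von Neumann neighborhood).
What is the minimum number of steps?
6
(one shortest path: (2, 4) → (1, 4) → (0, 4) → (0, 3) → (0, 2) → (1, 2) → (2, 2))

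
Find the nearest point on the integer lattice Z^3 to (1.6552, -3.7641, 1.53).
(2, -4, 2)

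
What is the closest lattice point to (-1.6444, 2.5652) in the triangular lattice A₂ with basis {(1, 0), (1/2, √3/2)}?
(-1.5, 2.598)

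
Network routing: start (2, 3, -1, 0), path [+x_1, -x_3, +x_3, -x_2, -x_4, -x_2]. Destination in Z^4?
(3, 1, -1, -1)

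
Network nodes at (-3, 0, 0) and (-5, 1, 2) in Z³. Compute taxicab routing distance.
5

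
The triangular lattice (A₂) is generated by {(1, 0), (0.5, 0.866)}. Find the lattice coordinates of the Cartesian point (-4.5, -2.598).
-3b₁ - 3b₂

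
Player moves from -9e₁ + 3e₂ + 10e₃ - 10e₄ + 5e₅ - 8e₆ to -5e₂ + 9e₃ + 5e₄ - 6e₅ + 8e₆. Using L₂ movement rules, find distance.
27.3496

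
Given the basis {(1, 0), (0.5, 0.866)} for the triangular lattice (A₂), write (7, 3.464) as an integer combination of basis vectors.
5b₁ + 4b₂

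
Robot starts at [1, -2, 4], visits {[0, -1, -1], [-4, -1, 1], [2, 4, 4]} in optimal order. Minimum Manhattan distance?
25
(one optimal route: (1, -2, 4) → (2, 4, 4) → (0, -1, -1) → (-4, -1, 1))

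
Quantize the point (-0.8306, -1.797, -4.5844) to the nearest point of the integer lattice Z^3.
(-1, -2, -5)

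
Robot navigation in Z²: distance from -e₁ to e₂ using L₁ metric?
2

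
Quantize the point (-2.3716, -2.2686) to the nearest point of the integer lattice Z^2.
(-2, -2)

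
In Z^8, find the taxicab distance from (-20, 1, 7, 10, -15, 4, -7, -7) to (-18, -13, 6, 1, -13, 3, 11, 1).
55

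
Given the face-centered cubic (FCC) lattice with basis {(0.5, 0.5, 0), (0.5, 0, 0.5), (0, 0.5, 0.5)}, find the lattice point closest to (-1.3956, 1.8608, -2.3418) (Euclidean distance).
(-1.5, 2, -2.5)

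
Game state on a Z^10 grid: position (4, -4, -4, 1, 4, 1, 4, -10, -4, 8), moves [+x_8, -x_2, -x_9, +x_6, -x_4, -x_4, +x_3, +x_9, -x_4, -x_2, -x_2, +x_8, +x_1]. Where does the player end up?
(5, -7, -3, -2, 4, 2, 4, -8, -4, 8)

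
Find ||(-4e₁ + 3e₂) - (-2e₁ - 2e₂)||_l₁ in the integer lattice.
7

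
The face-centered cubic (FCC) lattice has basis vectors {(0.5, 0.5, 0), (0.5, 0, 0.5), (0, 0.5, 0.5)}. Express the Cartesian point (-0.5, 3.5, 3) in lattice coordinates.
-b₂ + 7b₃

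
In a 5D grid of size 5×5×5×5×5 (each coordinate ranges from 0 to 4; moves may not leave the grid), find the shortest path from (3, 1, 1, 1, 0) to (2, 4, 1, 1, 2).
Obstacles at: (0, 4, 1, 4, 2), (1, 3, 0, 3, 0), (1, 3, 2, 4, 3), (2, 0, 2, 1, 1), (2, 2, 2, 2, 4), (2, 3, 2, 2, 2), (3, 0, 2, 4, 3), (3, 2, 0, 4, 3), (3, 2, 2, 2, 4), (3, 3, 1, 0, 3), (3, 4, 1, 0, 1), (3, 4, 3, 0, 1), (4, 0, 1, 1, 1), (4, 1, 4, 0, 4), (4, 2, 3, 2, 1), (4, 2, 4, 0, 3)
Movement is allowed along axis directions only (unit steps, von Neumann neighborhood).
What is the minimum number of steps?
6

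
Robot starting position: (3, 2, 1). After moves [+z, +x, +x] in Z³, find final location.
(5, 2, 2)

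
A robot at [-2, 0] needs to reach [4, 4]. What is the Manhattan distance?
10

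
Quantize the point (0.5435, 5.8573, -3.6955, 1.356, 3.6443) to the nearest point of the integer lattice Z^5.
(1, 6, -4, 1, 4)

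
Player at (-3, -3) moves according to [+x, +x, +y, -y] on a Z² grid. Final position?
(-1, -3)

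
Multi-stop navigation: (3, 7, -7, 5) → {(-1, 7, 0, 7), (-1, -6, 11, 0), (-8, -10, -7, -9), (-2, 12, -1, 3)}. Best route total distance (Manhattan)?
96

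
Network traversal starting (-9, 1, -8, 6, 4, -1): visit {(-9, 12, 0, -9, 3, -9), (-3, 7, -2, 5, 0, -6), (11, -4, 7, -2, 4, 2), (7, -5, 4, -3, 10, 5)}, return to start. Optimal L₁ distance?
194
(one optimal route: (-9, 1, -8, 6, 4, -1) → (-3, 7, -2, 5, 0, -6) → (-9, 12, 0, -9, 3, -9) → (7, -5, 4, -3, 10, 5) → (11, -4, 7, -2, 4, 2) → (-9, 1, -8, 6, 4, -1))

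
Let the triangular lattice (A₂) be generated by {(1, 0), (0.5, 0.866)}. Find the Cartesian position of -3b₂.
(-1.5, -2.598)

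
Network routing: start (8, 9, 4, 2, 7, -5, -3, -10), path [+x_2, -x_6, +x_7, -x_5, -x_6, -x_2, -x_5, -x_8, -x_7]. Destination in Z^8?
(8, 9, 4, 2, 5, -7, -3, -11)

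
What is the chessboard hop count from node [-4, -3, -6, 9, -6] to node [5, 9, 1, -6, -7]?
15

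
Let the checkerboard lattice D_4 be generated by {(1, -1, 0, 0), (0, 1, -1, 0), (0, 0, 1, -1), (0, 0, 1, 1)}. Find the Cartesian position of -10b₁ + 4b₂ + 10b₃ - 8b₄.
(-10, 14, -2, -18)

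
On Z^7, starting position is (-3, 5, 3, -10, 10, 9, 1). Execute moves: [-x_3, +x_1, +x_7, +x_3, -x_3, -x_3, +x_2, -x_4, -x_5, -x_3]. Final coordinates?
(-2, 6, 0, -11, 9, 9, 2)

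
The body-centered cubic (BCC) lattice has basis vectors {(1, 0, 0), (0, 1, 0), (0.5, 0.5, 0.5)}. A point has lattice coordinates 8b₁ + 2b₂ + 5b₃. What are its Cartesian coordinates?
(10.5, 4.5, 2.5)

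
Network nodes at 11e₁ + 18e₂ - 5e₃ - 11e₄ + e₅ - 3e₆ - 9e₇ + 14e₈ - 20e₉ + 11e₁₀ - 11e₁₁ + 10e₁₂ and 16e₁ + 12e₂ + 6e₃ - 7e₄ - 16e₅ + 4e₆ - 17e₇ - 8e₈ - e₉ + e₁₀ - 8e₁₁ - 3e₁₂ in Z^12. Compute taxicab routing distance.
125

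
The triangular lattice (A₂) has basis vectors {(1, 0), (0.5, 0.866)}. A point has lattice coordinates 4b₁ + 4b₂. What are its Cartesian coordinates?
(6, 3.464)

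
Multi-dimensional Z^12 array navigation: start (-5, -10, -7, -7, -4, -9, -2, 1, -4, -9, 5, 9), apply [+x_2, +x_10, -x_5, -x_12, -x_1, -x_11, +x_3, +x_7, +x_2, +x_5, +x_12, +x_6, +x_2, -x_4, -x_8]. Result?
(-6, -7, -6, -8, -4, -8, -1, 0, -4, -8, 4, 9)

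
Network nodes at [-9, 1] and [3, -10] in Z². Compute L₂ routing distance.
16.2788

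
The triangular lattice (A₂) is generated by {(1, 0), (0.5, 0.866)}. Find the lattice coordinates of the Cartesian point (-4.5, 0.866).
-5b₁ + b₂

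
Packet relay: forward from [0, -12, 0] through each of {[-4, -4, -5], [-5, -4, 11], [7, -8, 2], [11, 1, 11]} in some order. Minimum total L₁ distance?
73
(one optimal route: (0, -12, 0) → (7, -8, 2) → (-4, -4, -5) → (-5, -4, 11) → (11, 1, 11))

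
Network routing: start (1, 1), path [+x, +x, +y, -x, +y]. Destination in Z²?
(2, 3)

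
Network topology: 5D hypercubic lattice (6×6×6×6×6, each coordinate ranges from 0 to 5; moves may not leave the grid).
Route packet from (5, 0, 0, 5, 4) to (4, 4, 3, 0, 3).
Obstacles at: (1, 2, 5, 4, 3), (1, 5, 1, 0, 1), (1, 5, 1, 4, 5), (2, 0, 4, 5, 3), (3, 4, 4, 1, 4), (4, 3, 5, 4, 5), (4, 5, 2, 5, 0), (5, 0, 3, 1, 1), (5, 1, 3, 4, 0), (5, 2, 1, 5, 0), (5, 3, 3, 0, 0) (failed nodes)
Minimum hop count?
14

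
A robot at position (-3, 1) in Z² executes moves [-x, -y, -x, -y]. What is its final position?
(-5, -1)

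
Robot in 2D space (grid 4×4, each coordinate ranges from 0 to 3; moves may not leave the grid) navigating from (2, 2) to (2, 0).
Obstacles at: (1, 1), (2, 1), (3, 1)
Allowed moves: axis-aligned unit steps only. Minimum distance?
6
(one shortest path: (2, 2) → (1, 2) → (0, 2) → (0, 1) → (0, 0) → (1, 0) → (2, 0))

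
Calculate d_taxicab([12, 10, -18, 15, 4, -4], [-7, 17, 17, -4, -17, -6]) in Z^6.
103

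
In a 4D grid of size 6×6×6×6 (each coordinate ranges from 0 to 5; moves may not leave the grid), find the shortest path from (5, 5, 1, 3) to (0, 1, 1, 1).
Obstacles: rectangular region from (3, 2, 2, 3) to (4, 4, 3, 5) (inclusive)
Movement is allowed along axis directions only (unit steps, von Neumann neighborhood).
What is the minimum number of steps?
11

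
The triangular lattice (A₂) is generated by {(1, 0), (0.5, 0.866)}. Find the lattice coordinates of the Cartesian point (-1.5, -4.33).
b₁ - 5b₂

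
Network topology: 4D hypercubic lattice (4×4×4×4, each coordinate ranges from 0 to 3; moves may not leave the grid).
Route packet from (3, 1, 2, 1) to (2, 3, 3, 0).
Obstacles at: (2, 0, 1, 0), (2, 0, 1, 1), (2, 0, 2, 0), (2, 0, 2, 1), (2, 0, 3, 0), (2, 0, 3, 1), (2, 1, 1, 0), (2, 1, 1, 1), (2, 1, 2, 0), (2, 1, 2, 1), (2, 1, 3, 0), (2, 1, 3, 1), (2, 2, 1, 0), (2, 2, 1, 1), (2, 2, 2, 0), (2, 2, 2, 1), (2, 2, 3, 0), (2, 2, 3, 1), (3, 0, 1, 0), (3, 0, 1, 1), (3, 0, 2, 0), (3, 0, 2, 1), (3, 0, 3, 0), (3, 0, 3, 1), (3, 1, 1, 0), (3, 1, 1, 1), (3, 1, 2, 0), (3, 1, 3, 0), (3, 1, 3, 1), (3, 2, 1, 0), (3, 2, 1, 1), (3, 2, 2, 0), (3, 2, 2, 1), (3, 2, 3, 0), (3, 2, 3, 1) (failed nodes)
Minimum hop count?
7
(one shortest path: (3, 1, 2, 1) → (3, 1, 2, 2) → (2, 1, 2, 2) → (2, 2, 2, 2) → (2, 3, 2, 2) → (2, 3, 3, 2) → (2, 3, 3, 1) → (2, 3, 3, 0))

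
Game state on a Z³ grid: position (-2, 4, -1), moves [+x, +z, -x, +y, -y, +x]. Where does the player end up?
(-1, 4, 0)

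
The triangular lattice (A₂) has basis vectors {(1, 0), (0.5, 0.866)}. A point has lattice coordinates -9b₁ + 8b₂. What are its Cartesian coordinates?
(-5, 6.928)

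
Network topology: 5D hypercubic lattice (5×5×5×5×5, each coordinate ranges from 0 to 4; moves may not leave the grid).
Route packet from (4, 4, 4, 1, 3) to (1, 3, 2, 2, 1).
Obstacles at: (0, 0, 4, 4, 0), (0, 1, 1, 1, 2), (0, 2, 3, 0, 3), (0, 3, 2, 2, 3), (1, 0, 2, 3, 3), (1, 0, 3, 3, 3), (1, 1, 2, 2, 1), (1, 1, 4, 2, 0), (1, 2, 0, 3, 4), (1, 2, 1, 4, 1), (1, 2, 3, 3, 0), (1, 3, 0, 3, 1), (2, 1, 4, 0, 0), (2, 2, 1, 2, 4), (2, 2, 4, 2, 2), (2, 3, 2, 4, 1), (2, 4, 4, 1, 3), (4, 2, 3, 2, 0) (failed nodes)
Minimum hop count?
9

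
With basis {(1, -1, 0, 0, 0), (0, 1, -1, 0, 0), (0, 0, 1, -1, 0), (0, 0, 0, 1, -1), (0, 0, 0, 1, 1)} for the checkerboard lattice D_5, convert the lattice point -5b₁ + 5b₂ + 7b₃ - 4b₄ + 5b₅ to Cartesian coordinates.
(-5, 10, 2, -6, 9)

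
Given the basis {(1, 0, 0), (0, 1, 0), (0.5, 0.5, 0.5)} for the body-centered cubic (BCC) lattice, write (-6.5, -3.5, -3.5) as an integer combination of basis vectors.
-3b₁ - 7b₃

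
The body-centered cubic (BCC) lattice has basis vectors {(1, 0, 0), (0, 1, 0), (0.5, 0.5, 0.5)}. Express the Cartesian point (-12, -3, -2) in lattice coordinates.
-10b₁ - b₂ - 4b₃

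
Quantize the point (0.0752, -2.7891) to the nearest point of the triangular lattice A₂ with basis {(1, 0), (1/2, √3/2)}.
(0.5, -2.598)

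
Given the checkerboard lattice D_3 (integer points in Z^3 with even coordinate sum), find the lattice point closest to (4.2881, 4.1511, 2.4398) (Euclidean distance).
(4, 4, 2)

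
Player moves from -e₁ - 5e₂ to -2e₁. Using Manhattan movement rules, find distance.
6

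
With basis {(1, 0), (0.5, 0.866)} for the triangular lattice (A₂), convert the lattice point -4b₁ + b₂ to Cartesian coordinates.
(-3.5, 0.866)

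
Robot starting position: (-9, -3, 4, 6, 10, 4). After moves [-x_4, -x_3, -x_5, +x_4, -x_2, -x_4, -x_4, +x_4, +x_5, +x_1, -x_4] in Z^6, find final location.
(-8, -4, 3, 4, 10, 4)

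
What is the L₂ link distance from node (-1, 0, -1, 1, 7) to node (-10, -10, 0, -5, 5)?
14.8997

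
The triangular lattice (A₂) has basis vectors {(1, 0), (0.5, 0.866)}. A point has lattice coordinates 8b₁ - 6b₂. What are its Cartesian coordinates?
(5, -5.196)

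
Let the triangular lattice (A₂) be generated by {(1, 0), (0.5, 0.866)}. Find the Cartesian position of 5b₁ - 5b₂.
(2.5, -4.33)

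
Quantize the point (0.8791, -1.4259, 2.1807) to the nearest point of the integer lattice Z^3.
(1, -1, 2)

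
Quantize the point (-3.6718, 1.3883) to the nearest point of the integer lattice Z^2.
(-4, 1)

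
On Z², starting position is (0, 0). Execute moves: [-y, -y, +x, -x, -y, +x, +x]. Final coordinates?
(2, -3)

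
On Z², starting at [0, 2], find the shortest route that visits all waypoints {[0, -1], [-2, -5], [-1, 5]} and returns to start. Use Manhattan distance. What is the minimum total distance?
24
(one optimal route: (0, 2) → (0, -1) → (-2, -5) → (-1, 5) → (0, 2))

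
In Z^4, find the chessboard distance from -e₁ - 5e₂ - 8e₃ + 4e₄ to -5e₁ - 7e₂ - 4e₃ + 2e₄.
4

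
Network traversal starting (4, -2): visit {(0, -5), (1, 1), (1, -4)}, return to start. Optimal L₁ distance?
20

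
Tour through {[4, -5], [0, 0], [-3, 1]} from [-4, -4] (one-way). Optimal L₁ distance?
19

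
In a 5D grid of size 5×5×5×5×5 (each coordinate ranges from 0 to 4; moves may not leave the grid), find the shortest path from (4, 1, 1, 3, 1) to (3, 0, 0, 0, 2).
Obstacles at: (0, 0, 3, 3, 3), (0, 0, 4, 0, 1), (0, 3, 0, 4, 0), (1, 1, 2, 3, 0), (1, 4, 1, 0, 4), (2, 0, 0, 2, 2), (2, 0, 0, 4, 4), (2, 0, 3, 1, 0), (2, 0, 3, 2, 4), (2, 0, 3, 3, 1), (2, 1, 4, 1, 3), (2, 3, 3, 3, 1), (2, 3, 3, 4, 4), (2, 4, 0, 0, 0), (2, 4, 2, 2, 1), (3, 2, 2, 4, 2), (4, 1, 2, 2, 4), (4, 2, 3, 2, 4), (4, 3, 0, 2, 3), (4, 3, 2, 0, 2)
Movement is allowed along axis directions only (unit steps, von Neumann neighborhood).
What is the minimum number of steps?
7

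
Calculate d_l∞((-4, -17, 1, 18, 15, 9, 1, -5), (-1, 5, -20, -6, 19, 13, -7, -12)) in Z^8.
24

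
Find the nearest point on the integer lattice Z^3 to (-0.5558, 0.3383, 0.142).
(-1, 0, 0)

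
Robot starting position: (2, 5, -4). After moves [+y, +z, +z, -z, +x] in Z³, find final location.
(3, 6, -3)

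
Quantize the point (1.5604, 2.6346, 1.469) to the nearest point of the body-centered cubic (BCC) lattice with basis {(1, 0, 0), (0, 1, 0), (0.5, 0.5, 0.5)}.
(1.5, 2.5, 1.5)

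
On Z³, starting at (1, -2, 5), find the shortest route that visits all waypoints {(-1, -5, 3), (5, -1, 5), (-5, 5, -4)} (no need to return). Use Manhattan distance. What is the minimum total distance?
38
(one optimal route: (1, -2, 5) → (5, -1, 5) → (-1, -5, 3) → (-5, 5, -4))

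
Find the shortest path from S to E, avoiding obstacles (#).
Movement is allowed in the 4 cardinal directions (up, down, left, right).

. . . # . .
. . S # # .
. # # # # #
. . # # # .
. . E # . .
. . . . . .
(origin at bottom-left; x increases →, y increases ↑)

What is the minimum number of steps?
7
(one shortest path: (2, 4) → (1, 4) → (0, 4) → (0, 3) → (0, 2) → (1, 2) → (1, 1) → (2, 1))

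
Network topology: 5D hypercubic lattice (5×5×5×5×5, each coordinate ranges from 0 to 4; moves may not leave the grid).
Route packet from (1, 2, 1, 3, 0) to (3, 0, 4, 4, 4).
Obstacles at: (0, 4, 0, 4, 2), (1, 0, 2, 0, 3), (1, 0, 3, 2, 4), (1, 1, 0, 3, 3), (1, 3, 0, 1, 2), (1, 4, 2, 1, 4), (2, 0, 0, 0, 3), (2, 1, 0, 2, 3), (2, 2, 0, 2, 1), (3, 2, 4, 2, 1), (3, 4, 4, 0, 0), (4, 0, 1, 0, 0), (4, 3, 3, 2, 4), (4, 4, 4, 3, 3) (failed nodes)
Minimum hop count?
12
(one shortest path: (1, 2, 1, 3, 0) → (2, 2, 1, 3, 0) → (3, 2, 1, 3, 0) → (3, 1, 1, 3, 0) → (3, 0, 1, 3, 0) → (3, 0, 2, 3, 0) → (3, 0, 3, 3, 0) → (3, 0, 4, 3, 0) → (3, 0, 4, 4, 0) → (3, 0, 4, 4, 1) → (3, 0, 4, 4, 2) → (3, 0, 4, 4, 3) → (3, 0, 4, 4, 4))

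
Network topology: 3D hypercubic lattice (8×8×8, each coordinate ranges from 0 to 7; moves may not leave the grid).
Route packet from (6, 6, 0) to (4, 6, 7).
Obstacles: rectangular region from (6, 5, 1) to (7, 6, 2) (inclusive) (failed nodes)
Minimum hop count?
9
(one shortest path: (6, 6, 0) → (5, 6, 0) → (4, 6, 0) → (4, 6, 1) → (4, 6, 2) → (4, 6, 3) → (4, 6, 4) → (4, 6, 5) → (4, 6, 6) → (4, 6, 7))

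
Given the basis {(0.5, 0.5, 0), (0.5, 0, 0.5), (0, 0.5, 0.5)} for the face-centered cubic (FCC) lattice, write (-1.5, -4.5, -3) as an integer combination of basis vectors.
-3b₁ - 6b₃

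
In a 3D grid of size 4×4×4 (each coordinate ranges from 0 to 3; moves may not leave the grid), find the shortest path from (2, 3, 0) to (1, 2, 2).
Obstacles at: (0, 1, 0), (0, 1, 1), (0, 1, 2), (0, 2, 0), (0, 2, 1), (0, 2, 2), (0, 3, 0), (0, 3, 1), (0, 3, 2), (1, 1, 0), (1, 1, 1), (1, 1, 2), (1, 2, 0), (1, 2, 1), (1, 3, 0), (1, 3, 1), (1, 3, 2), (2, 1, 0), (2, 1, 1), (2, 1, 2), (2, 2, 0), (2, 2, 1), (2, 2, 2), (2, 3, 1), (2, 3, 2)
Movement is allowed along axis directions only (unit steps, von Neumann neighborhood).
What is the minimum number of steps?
8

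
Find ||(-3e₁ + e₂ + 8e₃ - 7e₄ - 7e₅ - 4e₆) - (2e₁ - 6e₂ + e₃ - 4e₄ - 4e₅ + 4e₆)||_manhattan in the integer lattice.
33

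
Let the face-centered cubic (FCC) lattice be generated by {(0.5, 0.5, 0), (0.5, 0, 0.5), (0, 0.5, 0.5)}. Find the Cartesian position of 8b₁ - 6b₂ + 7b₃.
(1, 7.5, 0.5)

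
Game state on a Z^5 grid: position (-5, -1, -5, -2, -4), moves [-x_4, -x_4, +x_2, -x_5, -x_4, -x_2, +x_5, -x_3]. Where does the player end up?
(-5, -1, -6, -5, -4)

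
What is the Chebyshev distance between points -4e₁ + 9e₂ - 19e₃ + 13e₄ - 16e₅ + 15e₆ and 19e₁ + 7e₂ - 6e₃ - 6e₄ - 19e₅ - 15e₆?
30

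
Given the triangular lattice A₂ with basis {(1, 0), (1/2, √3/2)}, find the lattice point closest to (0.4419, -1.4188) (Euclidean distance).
(0, -1.732)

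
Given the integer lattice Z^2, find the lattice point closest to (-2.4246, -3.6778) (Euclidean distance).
(-2, -4)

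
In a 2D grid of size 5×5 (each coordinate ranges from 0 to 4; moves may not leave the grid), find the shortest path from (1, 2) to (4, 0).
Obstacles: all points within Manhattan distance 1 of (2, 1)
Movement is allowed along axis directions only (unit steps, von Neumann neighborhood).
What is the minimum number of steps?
7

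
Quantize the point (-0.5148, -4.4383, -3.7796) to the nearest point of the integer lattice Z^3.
(-1, -4, -4)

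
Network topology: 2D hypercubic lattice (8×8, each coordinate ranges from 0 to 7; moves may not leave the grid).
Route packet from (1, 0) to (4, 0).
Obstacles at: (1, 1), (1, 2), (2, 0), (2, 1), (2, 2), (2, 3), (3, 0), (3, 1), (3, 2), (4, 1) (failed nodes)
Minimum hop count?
15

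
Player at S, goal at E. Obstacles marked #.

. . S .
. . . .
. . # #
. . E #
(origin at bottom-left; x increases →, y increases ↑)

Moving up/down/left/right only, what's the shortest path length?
5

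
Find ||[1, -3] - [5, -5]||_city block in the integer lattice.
6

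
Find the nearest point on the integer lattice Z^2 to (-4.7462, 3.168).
(-5, 3)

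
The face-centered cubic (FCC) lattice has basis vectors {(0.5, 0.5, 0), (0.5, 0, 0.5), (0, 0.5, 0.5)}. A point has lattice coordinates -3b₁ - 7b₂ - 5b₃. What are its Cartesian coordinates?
(-5, -4, -6)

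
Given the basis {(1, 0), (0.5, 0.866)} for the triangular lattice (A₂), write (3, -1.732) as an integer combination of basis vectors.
4b₁ - 2b₂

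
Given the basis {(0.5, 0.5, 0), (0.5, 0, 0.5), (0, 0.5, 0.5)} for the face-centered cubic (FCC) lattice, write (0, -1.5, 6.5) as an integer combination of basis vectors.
-8b₁ + 8b₂ + 5b₃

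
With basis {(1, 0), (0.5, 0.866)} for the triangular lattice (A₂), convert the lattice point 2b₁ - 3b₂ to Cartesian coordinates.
(0.5, -2.598)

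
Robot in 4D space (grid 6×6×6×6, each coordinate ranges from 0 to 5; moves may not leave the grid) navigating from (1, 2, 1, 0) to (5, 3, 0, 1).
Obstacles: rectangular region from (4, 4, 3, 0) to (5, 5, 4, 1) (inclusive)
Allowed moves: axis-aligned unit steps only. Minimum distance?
7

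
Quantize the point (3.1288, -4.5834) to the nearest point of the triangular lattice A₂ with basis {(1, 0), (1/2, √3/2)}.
(3.5, -4.33)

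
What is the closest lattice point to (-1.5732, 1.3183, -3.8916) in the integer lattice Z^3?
(-2, 1, -4)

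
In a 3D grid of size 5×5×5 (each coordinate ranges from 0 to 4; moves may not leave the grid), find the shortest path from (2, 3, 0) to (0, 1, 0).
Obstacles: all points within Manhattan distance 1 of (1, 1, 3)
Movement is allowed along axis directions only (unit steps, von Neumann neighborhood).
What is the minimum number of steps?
4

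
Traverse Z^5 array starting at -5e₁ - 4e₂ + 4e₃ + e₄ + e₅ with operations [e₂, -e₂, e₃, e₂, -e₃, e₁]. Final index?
(-4, -3, 4, 1, 1)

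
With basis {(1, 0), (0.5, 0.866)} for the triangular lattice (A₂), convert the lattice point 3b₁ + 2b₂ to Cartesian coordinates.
(4, 1.732)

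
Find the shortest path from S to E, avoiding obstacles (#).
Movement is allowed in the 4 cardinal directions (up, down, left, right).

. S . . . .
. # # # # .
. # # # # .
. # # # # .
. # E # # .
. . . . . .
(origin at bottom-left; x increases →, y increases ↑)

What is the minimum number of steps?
9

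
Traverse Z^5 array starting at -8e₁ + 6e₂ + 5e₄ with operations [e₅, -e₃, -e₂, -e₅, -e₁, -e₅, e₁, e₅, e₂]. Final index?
(-8, 6, -1, 5, 0)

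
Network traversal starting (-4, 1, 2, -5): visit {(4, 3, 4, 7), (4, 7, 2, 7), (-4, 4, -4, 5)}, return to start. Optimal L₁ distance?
68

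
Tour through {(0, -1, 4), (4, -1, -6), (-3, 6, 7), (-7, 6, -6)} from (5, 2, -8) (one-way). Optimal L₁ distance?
50
(one optimal route: (5, 2, -8) → (4, -1, -6) → (0, -1, 4) → (-3, 6, 7) → (-7, 6, -6))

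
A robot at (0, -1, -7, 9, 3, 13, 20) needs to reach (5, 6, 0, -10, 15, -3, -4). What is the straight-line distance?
38.2099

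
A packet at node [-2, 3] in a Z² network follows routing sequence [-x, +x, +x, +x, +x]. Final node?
(1, 3)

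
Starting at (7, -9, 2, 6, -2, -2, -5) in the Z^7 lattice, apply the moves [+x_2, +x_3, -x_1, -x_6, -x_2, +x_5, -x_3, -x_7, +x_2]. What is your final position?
(6, -8, 2, 6, -1, -3, -6)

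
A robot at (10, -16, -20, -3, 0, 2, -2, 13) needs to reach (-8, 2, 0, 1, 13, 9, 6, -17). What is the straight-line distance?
47.392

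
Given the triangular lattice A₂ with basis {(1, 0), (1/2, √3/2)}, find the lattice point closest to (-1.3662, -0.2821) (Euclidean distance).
(-1, 0)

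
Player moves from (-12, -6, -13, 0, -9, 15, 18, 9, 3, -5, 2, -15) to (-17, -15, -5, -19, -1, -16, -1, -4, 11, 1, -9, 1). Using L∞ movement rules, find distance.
31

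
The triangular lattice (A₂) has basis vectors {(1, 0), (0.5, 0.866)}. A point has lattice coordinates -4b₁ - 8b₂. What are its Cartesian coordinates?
(-8, -6.928)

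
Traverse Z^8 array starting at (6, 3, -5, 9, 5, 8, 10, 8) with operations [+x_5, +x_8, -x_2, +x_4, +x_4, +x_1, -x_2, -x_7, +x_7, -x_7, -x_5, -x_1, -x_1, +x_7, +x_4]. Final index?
(5, 1, -5, 12, 5, 8, 10, 9)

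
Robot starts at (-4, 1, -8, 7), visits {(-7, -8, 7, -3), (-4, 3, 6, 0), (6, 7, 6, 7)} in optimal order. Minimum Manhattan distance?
69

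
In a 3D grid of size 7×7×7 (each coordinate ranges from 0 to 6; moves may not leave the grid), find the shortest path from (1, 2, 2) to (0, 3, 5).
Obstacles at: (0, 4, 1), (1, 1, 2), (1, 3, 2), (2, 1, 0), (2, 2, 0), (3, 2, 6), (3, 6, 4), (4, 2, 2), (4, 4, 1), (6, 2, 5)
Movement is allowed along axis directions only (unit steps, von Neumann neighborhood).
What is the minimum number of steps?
5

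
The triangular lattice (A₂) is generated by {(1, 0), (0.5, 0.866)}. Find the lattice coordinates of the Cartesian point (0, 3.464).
-2b₁ + 4b₂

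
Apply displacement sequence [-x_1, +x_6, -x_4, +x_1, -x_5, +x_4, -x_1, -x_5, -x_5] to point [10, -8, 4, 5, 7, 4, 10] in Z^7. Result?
(9, -8, 4, 5, 4, 5, 10)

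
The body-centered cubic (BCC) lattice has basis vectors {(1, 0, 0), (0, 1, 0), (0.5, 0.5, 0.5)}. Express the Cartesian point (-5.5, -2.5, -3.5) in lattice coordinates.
-2b₁ + b₂ - 7b₃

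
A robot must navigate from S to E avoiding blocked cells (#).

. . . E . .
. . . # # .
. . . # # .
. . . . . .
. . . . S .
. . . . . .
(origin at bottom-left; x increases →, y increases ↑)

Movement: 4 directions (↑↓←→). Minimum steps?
7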